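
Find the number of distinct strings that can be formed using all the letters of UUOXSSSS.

The 8 letters of UUOXSSSS have repeats: S appearing 4 times and U appearing twice.
So there are 8! / (4!·2!) = 840 distinguishable arrangements.

840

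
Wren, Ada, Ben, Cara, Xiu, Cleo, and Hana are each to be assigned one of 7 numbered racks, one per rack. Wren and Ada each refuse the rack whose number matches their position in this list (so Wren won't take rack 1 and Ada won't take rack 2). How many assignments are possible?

Let Aᵢ (for i ∈ {1, 2}) be the placements that put person i in their forbidden rack. Any j of these fix j positions, leaving (7−j)! ways to fill the rest, and there are C(2,j) ways to pick which j.
By inclusion–exclusion, the number of valid placements is Σ_{j=0}^{2} (−1)^j C(2,j)·(7−j)!.
Computing: 5040 − 1440 + 120 = 3720.

3720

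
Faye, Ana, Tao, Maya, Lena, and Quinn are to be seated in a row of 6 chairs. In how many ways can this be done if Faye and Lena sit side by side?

240

Treat {Faye, Lena} as a single unit. There are 5 units to order, and the pair itself can be ordered 2 ways.
So the count is 2·(5)! = 240.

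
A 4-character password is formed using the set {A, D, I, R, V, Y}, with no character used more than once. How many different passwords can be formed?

With no repetition, fill the 4 characters in order: 6 choices, then 5, down to 3.
6 × 5 × 4 × 3 = 360.

360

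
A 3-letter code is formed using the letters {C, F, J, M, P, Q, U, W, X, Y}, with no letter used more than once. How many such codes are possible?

This is a permutation of 3 out of 10: P(10,3) = 10!/7!.
That product is 10 × 9 × 8 = 720.

720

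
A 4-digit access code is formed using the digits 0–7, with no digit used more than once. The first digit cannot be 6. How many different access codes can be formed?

1470

The first digit has 8−1 = 7 choices (anything except 6).
The remaining 3 digits are filled from the other 7 symbols without repetition: 7 × 6 × 5 = 210.
Total: 7 × 210 = 1470.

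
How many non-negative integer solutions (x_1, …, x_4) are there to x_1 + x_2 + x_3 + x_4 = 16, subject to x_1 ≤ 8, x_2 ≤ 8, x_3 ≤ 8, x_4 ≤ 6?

392

Ignoring the caps, the number of non-negative solutions to x_1+…+x_4 = 16 is C(19,3) = 969.
Subtract solutions that violate a single cap (substitute x_i' = x_i − (cap_i+1)): x_1 ≥ 9 gives C(10,3) = 120; x_2 ≥ 9 gives C(10,3) = 120; x_3 ≥ 9 gives C(10,3) = 120; x_4 ≥ 7 gives C(12,3) = 220. Together 580.
Add back pairs where two caps are both exceeded: 0 + 0 + 1 + 0 + 1 + 1 = 3.
By inclusion–exclusion the count is 969 − 580 + 3 = 392.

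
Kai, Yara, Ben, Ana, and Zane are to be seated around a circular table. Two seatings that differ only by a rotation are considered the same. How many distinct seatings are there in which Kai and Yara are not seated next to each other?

Without the restriction there are (4)! = 24 seatings.
Those with Kai next to Yara: fuse the pair into one unit and seat 4 units around a circle — 2·(3)! = 12.
Subtracting, 24 − 12 = 12.

12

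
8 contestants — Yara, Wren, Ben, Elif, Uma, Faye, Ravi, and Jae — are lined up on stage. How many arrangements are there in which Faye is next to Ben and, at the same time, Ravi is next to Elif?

2880

Treat {Faye,Ben} as one block (2 orders) and {Ravi,Elif} as another (2 orders).
That leaves 6 units to arrange: 2 × 2 × 6! = 4 × 720 = 2880.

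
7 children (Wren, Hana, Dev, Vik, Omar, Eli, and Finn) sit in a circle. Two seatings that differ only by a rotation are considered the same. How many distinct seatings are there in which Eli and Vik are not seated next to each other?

Without the restriction there are (6)! = 720 seatings.
Those with Eli next to Vik: fuse the pair into one unit and seat 6 units around a circle — 2·(5)! = 240.
Subtracting, 720 − 240 = 480.

480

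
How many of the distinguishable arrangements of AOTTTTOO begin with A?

With the first slot taken by A, it remains to arrange the other 7 letters (OTTTTOO).
Those 7 letters have O appearing 3 times and T appearing 4 times, giving (7)!/(4!·3!) = 35.

35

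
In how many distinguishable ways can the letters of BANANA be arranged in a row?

The 6 letters of BANANA have repeats: A appearing 3 times and N appearing twice.
The number of distinct arrangements is 6!/(3!·2!) = 720/12 = 60.

60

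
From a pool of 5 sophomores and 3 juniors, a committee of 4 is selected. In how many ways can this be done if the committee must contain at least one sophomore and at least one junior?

Total 4-person selections from all 8: C(8,4) = 70.
Subtract selections that omit an entire group: no sophomores → C(3,4) = 0; no juniors → C(5,4) = 5.
Both groups omitted at once is impossible, so 70 − 5 = 65.

65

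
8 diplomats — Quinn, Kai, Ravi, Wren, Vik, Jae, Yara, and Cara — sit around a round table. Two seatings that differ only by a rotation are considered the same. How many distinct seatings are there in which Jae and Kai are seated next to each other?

Glue Jae and Kai into a block (2 internal orders). Seating 7 units around a circle gives (6)! arrangements.
So 2 × (6)! = 2 × 720 = 1440.

1440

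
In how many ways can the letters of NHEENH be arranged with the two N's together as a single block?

30

Treat the 2 copies of N as a single block. The multiset to arrange is then {NN, E, E, H, H}, 5 items in all.
That gives (5)!/(2!·2!) = 30 arrangements.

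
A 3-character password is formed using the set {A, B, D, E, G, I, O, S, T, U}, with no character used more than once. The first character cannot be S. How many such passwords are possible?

648

The first character has 10−1 = 9 choices (anything except S).
The remaining 2 characters are filled from the other 9 symbols without repetition: 9 × 8 = 72.
Total: 9 × 72 = 648.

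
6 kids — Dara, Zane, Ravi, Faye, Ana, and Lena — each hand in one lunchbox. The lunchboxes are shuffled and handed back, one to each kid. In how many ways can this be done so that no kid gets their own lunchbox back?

Count assignments avoiding every fixed point. For any j of the 6 kids fixed to their own lunchbox, the other 6−j can be arranged in (6−j)! ways.
By inclusion–exclusion this is Σ_{j=0}^{6} (−1)^j C(6,j)·(6−j)!.
Computing: 720 − 720 + 360 − 120 + 30 − 6 + 1 = 265.

265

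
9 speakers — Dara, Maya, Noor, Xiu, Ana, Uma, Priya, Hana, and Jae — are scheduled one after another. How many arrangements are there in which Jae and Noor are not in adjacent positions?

Of the 9! = 362880 arrangements, those with Jae and Noor adjacent number 2 × 8! = 80640 (treat the pair as a block with 2 internal orders).
So 362880 − 80640 = 282240 arrangements keep them apart.

282240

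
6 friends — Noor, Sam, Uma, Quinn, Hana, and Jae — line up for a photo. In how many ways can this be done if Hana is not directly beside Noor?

There are 6! = 720 arrangements in all. If Hana and Noor are adjacent, merging them into one block gives 2·(5)! = 240 arrangements.
Complementary counting: 720 − 240 = 480.

480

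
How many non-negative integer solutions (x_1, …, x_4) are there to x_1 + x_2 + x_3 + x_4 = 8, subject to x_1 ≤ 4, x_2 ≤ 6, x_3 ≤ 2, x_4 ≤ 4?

67

Ignoring the caps, the number of non-negative solutions to x_1+…+x_4 = 8 is C(11,3) = 165.
Subtract solutions that violate a single cap (substitute x_i' = x_i − (cap_i+1)): x_1 ≥ 5 gives C(6,3) = 20; x_2 ≥ 7 gives C(4,3) = 4; x_3 ≥ 3 gives C(8,3) = 56; x_4 ≥ 5 gives C(6,3) = 20. Together 100.
Add back pairs where two caps are both exceeded: 0 + 1 + 0 + 0 + 0 + 1 = 2.
By inclusion–exclusion the count is 165 − 100 + 2 = 67.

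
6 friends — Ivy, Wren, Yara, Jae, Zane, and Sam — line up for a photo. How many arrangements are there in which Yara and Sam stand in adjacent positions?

Place the 4 others and the Yara-Sam pair as 5 objects in a line; the pair has 2 internal arrangements.
So the count is 2·(5)! = 240.

240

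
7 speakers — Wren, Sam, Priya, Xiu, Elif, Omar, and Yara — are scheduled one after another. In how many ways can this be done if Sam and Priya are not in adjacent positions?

3600

There are 7! = 5040 arrangements in all. If Sam and Priya are adjacent, merging them into one block gives 2·(6)! = 1440 arrangements.
So 5040 − 1440 = 3600 arrangements keep them apart.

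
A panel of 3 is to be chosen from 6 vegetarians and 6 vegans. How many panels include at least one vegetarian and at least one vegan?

Total 3-person selections from all 12: C(12,3) = 220.
Selections missing a whole group: no vegetarians → C(6,3) = 20; no vegans → C(6,3) = 20.
Both groups omitted at once is impossible, so 220 − 40 = 180.

180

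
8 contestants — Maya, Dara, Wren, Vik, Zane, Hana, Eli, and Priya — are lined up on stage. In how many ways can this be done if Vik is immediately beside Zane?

10080

Glue Vik and Zane into one block (2 internal orders), leaving 7 units to arrange in a row.
That gives 2 × 7! = 2 × 5040 = 10080.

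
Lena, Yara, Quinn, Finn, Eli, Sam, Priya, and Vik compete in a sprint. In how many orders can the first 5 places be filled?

6720

There are 8 choices for 1st place, 7 for 2nd, and so on down to 4 for position 5.
That gives 8 × 7 × 6 × 5 × 4 = 6720.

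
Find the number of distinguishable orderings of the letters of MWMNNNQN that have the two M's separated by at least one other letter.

630

There are 8!/(4!·2!) = 840 arrangements of MWMNNNQN in total.
If the two M's are adjacent, glue them into one block, leaving 7 items to arrange: (7)!/(4!) = 210 ways.
Subtracting, 840 − 210 = 630 arrangements keep the M's apart.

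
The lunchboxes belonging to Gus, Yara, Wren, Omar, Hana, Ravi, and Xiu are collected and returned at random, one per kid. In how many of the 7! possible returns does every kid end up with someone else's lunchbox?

Let Aᵢ be the assignments in which kid i gets their own lunchbox. We want the size of the complement of A₁∪…∪A_7.
By inclusion–exclusion this is Σ_{j=0}^{7} (−1)^j C(7,j)·(7−j)!.
Computing: 5040 − 5040 + 2520 − 840 + 210 − 42 + 7 − 1 = 1854.

1854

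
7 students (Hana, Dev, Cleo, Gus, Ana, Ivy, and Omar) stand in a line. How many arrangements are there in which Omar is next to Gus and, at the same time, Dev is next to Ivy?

480

Treat {Omar,Gus} as one block (2 orders) and {Dev,Ivy} as another (2 orders).
That leaves 5 units to arrange: 2 × 2 × 5! = 4 × 120 = 480.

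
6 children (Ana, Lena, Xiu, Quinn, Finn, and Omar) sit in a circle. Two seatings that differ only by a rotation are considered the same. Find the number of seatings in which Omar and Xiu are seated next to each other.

48

Glue Omar and Xiu into a block (2 internal orders). Seating 5 units around a circle gives (4)! arrangements.
So 2 × (4)! = 2 × 24 = 48.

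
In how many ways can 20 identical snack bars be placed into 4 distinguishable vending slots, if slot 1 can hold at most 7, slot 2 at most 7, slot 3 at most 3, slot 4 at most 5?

10

Without the upper bounds there are C(23,3) = 1771 ways to split 20 among 4 vending slots.
Subtract solutions that violate a single cap (substitute x_i' = x_i − (cap_i+1)): x_1 ≥ 8 gives C(15,3) = 455; x_2 ≥ 8 gives C(15,3) = 455; x_3 ≥ 4 gives C(19,3) = 969; x_4 ≥ 6 gives C(17,3) = 680. Together 2559.
Add back pairs where two caps are both exceeded: 35 + 165 + 84 + 165 + 84 + 286 = 819.
Subtract triples: 1 + 0 + 10 + 10 = 21.
By inclusion–exclusion the count is 1771 − 2559 + 819 − 21 = 10.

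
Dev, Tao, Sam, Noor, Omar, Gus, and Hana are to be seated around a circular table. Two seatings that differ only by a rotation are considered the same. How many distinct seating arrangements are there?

720

Around a circle, 7 distinct people have 7!/7 = (6)! = 720 rotationally distinct seatings.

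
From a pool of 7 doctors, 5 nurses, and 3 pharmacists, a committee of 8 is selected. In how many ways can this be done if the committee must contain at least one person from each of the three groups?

With no constraint there are C(15,8) = 6435 possible selections.
Subtract selections that omit an entire group: no doctors → C(8,8) = 1; no nurses → C(10,8) = 45; no pharmacists → C(12,8) = 495.
Add back selections omitting two groups (i.e. drawn from a single group): C(7,8) + C(5,8) + C(3,8) = 0.
By inclusion–exclusion: 6435 − 541 + 0 = 5894.

5894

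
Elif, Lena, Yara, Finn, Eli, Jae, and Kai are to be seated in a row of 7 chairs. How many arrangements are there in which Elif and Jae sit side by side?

Treat {Elif, Jae} as a single unit. There are 6 units to order, and the pair itself can be ordered 2 ways.
That gives 2 × 6! = 2 × 720 = 1440.

1440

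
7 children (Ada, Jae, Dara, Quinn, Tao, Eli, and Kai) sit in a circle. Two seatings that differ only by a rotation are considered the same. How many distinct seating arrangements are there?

Around a circle, 7 distinct people have 7!/7 = (6)! = 720 rotationally distinct seatings.

720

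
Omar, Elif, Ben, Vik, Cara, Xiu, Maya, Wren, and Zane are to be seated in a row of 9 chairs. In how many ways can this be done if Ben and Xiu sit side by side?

Treat {Ben, Xiu} as a single unit. There are 8 units to order, and the pair itself can be ordered 2 ways.
That gives 2 × 8! = 2 × 40320 = 80640.

80640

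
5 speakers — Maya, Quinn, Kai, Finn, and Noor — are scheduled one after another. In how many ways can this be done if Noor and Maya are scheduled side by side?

Treat {Noor, Maya} as a single unit. There are 4 units to order, and the pair itself can be ordered 2 ways.
So the count is 2·(4)! = 48.

48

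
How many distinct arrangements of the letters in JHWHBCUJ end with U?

With the last slot taken by U, it remains to arrange the other 7 letters (JHWHBCJ).
Those 7 letters have H appearing twice and J appearing twice, giving (7)!/(2!·2!) = 1260.

1260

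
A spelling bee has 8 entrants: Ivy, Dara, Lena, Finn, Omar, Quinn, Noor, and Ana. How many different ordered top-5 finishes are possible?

6720

This is an ordered selection of 5 from 8: P(8,5).
That gives 8 × 7 × 6 × 5 × 4 = 6720.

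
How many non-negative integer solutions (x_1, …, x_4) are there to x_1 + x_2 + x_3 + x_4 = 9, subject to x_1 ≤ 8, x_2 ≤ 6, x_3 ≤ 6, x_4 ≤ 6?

By stars and bars, unrestricted non-negative solutions to x_1+…+x_4 = 9 number C(9+3,3) = 220.
Subtract solutions that violate a single cap (substitute x_i' = x_i − (cap_i+1)): x_1 ≥ 9 gives C(3,3) = 1; x_2 ≥ 7 gives C(5,3) = 10; x_3 ≥ 7 gives C(5,3) = 10; x_4 ≥ 7 gives C(5,3) = 10. Together 31.
No two caps can be exceeded simultaneously, so the pair terms are all 0.
By inclusion–exclusion the count is 220 − 31 + 0 = 189.

189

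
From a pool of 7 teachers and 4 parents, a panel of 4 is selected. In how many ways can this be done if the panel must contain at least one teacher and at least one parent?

294

Unrestricted: C(11,4) = 330 ways to pick any 4 of the 11.
Selections missing a whole group: no teachers → C(4,4) = 1; no parents → C(7,4) = 35.
Both groups omitted at once is impossible, so 330 − 36 = 294.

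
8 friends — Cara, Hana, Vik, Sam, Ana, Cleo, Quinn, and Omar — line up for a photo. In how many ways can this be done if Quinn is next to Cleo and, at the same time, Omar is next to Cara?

2880

Treat {Quinn,Cleo} as one block (2 orders) and {Omar,Cara} as another (2 orders).
That leaves 6 units to arrange: 2 × 2 × 6! = 4 × 720 = 2880.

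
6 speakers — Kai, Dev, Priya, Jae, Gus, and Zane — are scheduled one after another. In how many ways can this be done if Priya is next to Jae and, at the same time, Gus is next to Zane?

Treat {Priya,Jae} as one block (2 orders) and {Gus,Zane} as another (2 orders).
That leaves 4 units to arrange: 2 × 2 × 4! = 4 × 24 = 96.

96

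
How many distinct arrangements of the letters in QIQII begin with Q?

4

With the first slot taken by Q, it remains to arrange the other 4 letters (IQII).
Those 4 letters have I appearing 3 times, giving (4)!/(3!) = 4.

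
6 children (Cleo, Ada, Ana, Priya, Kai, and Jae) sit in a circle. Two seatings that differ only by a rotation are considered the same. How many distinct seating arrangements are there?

Seat Cleo anywhere (absorbing the rotational symmetry), then permute the other 5: (5)! = 120.

120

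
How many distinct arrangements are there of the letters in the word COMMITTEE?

45360

COMMITTEE has 9 letters with E appearing twice, M appearing twice, and T appearing twice.
So there are 9! / (2!·2!·2!) = 45360 distinguishable arrangements.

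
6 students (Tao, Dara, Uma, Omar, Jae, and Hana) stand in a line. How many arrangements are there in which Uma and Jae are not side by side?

480

There are 6! = 720 arrangements in all. If Uma and Jae are adjacent, merging them into one block gives 2·(5)! = 240 arrangements.
So 720 − 240 = 480 arrangements keep them apart.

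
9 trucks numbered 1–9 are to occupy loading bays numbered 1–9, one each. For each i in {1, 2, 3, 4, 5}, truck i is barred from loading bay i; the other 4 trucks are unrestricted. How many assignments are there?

205056

Let Aᵢ (for 1 ≤ i ≤ 5) be the placements that put truck i in its forbidden loading bay. Any j of these fix j positions, leaving (9−j)! ways to fill the rest, and there are C(5,j) ways to pick which j.
By inclusion–exclusion, the number of valid placements is Σ_{j=0}^{5} (−1)^j C(5,j)·(9−j)!.
Computing: 362880 − 201600 + 50400 − 7200 + 600 − 24 = 205056.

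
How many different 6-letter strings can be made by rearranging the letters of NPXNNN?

The 6 letters of NPXNNN have repeats: N appearing 4 times.
The number of distinct arrangements is 6!/(4!) = 720/24 = 30.

30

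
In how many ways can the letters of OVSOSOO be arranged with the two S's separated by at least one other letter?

There are 7!/(4!·2!) = 105 arrangements of OVSOSOO in total.
If the two S's are adjacent, glue them into one block, leaving 6 items to arrange: (6)!/(4!) = 30 ways.
Subtracting, 105 − 30 = 75 arrangements keep the S's apart.

75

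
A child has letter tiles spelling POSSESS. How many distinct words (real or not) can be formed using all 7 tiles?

Letter multiplicities in POSSESS: E×1, O×1, P×1, S×4.
So there are 7! / (4!) = 210 distinguishable arrangements.

210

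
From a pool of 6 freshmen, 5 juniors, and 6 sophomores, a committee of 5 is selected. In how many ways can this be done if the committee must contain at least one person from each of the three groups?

Unrestricted: C(17,5) = 6188 ways to pick any 5 of the 17.
Subtract selections that omit an entire group: no freshmen → C(11,5) = 462; no juniors → C(12,5) = 792; no sophomores → C(11,5) = 462.
Add back selections omitting two groups (i.e. drawn from a single group): C(6,5) + C(5,5) + C(6,5) = 13.
By inclusion–exclusion: 6188 − 1716 + 13 = 4485.

4485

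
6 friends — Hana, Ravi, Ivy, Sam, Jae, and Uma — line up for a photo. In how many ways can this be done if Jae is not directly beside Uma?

480

There are 6! = 720 arrangements in all. If Jae and Uma are adjacent, merging them into one block gives 2·(5)! = 240 arrangements.
So 720 − 240 = 480 arrangements keep them apart.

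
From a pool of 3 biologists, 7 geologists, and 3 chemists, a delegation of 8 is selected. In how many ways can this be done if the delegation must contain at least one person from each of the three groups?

1197

With no constraint there are C(13,8) = 1287 possible selections.
Subtract selections that omit an entire group: no biologists → C(10,8) = 45; no geologists → C(6,8) = 0; no chemists → C(10,8) = 45.
Add back selections omitting two groups (i.e. drawn from a single group): C(3,8) + C(7,8) + C(3,8) = 0.
By inclusion–exclusion: 1287 − 90 + 0 = 1197.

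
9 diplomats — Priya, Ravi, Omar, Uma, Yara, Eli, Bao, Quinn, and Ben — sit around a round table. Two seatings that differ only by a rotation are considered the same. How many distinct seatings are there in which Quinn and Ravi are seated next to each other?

10080

Treat {Quinn, Ravi} as one unit (2 internal orders) and seat the resulting 8 units around the table: (7)! circular arrangements.
So 2 × (7)! = 2 × 5040 = 10080.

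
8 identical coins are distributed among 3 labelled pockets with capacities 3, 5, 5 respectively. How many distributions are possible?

18

Without the upper bounds there are C(10,2) = 45 ways to split 8 among 3 pockets.
Subtract solutions that violate a single cap (substitute x_i' = x_i − (cap_i+1)): x_1 ≥ 4 gives C(6,2) = 15; x_2 ≥ 6 gives C(4,2) = 6; x_3 ≥ 6 gives C(4,2) = 6. Together 27.
No two caps can be exceeded simultaneously, so the pair terms are all 0.
By inclusion–exclusion the count is 45 − 27 + 0 = 18.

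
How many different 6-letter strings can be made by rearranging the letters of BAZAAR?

120

Letter multiplicities in BAZAAR: A×3, B×1, R×1, Z×1.
So there are 6! / (3!) = 120 distinguishable arrangements.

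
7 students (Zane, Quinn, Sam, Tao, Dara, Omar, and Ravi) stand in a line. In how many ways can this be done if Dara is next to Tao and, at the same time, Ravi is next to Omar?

Treat {Dara,Tao} as one block (2 orders) and {Ravi,Omar} as another (2 orders).
That leaves 5 units to arrange: 2 × 2 × 5! = 4 × 120 = 480.

480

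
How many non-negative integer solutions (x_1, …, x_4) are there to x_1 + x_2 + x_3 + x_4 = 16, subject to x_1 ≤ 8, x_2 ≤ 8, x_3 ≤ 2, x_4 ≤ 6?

Ignoring the caps, the number of non-negative solutions to x_1+…+x_4 = 16 is C(19,3) = 969.
Subtract solutions that violate a single cap (substitute x_i' = x_i − (cap_i+1)): x_1 ≥ 9 gives C(10,3) = 120; x_2 ≥ 9 gives C(10,3) = 120; x_3 ≥ 3 gives C(16,3) = 560; x_4 ≥ 7 gives C(12,3) = 220. Together 1020.
Add back pairs where two caps are both exceeded: 0 + 35 + 1 + 35 + 1 + 84 = 156.
By inclusion–exclusion the count is 969 − 1020 + 156 = 105.

105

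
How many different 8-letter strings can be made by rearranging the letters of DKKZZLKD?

The 8 letters of DKKZZLKD have repeats: D appearing twice, K appearing 3 times, and Z appearing twice.
So there are 8! / (3!·2!·2!) = 1680 distinguishable arrangements.

1680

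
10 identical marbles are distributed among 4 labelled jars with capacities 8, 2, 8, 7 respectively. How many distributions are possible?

148

Without the upper bounds there are C(13,3) = 286 ways to split 10 among 4 jars.
Subtract solutions that violate a single cap (substitute x_i' = x_i − (cap_i+1)): x_1 ≥ 9 gives C(4,3) = 4; x_2 ≥ 3 gives C(10,3) = 120; x_3 ≥ 9 gives C(4,3) = 4; x_4 ≥ 8 gives C(5,3) = 10. Together 138.
No two caps can be exceeded simultaneously, so the pair terms are all 0.
By inclusion–exclusion the count is 286 − 138 + 0 = 148.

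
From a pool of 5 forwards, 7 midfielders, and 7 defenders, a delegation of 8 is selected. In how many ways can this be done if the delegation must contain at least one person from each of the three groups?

71589

Total 8-person selections from all 19: C(19,8) = 75582.
Subtract selections that omit an entire group: no forwards → C(14,8) = 3003; no midfielders → C(12,8) = 495; no defenders → C(12,8) = 495.
Add back selections omitting two groups (i.e. drawn from a single group): C(5,8) + C(7,8) + C(7,8) = 0.
By inclusion–exclusion: 75582 − 3993 + 0 = 71589.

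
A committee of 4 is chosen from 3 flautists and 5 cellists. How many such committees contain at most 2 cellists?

35

Split by how many cellists are chosen (0 through 2).
Sum: C(5,0)·C(3,4) + C(5,1)·C(3,3) + C(5,2)·C(3,2) = 0 + 5 + 30 = 35.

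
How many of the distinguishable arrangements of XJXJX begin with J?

4

Fix J in the first position and arrange the remaining 4 letters.
Those 4 letters have X appearing 3 times, giving (4)!/(3!) = 4.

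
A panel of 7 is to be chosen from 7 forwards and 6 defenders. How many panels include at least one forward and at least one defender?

1715

With no constraint there are C(13,7) = 1716 possible selections.
Selections missing a whole group: no forwards → C(6,7) = 0; no defenders → C(7,7) = 1.
Both groups omitted at once is impossible, so 1716 − 1 = 1715.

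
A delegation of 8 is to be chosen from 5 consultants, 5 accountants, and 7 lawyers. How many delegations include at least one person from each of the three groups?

23275

Total 8-person selections from all 17: C(17,8) = 24310.
Selections missing a whole group: no consultants → C(12,8) = 495; no accountants → C(12,8) = 495; no lawyers → C(10,8) = 45.
Add back selections omitting two groups (i.e. drawn from a single group): C(5,8) + C(5,8) + C(7,8) = 0.
By inclusion–exclusion: 24310 − 1035 + 0 = 23275.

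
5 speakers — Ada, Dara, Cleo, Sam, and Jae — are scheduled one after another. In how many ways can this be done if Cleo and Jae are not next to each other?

72

There are 5! = 120 arrangements in all. If Cleo and Jae are adjacent, merging them into one block gives 2·(4)! = 48 arrangements.
Complementary counting: 120 − 48 = 72.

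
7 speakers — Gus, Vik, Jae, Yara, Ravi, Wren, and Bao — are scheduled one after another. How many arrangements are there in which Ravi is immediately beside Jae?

Place the 5 others and the Ravi-Jae pair as 6 objects in a line; the pair has 2 internal arrangements.
So the count is 2·(6)! = 1440.

1440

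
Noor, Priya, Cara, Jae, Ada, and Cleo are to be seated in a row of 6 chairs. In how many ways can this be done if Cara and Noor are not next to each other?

Of the 6! = 720 arrangements, those with Cara and Noor adjacent number 2 × 5! = 240 (treat the pair as a block with 2 internal orders).
So 720 − 240 = 480 arrangements keep them apart.

480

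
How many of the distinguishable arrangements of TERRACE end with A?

180

With the last slot taken by A, it remains to arrange the other 6 letters (TERRCE).
Those 6 letters have E appearing twice and R appearing twice, giving (6)!/(2!·2!) = 180.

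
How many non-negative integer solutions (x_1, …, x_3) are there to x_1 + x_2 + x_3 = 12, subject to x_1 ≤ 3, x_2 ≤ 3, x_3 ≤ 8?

By stars and bars, unrestricted non-negative solutions to x_1+…+x_3 = 12 number C(12+2,2) = 91.
Subtract solutions that violate a single cap (substitute x_i' = x_i − (cap_i+1)): x_1 ≥ 4 gives C(10,2) = 45; x_2 ≥ 4 gives C(10,2) = 45; x_3 ≥ 9 gives C(5,2) = 10. Together 100.
Add back pairs where two caps are both exceeded: 15 + 0 + 0 = 15.
By inclusion–exclusion the count is 91 − 100 + 15 = 6.

6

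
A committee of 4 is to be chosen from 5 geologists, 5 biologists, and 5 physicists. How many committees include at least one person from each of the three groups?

750

Unrestricted: C(15,4) = 1365 ways to pick any 4 of the 15.
Selections missing a whole group: no geologists → C(10,4) = 210; no biologists → C(10,4) = 210; no physicists → C(10,4) = 210.
Add back selections omitting two groups (i.e. drawn from a single group): C(5,4) + C(5,4) + C(5,4) = 15.
By inclusion–exclusion: 1365 − 630 + 15 = 750.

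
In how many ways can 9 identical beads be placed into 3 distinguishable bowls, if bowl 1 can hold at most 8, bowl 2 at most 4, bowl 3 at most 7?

By stars and bars, unrestricted non-negative solutions to x_1+…+x_3 = 9 number C(9+2,2) = 55.
Subtract solutions that violate a single cap (substitute x_i' = x_i − (cap_i+1)): x_1 ≥ 9 gives C(2,2) = 1; x_2 ≥ 5 gives C(6,2) = 15; x_3 ≥ 8 gives C(3,2) = 3. Together 19.
No two caps can be exceeded simultaneously, so the pair terms are all 0.
By inclusion–exclusion the count is 55 − 19 + 0 = 36.

36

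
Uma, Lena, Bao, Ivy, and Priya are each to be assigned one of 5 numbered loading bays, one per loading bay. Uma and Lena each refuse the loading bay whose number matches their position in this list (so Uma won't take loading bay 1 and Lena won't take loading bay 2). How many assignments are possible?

78

Let Aᵢ (for i ∈ {1, 2}) be the placements that put person i in their forbidden loading bay. Any j of these fix j positions, leaving (5−j)! ways to fill the rest, and there are C(2,j) ways to pick which j.
By inclusion–exclusion, the number of valid placements is Σ_{j=0}^{2} (−1)^j C(2,j)·(5−j)!.
Computing: 120 − 48 + 6 = 78.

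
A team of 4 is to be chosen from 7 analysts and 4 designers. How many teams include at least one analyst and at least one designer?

294

Unrestricted: C(11,4) = 330 ways to pick any 4 of the 11.
Subtract selections that omit an entire group: no analysts → C(4,4) = 1; no designers → C(7,4) = 35.
Both groups omitted at once is impossible, so 330 − 36 = 294.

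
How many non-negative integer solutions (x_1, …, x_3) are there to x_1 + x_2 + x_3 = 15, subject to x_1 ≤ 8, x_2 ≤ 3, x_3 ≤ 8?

Ignoring the caps, the number of non-negative solutions to x_1+…+x_3 = 15 is C(17,2) = 136.
Subtract solutions that violate a single cap (substitute x_i' = x_i − (cap_i+1)): x_1 ≥ 9 gives C(8,2) = 28; x_2 ≥ 4 gives C(13,2) = 78; x_3 ≥ 9 gives C(8,2) = 28. Together 134.
Add back pairs where two caps are both exceeded: 6 + 0 + 6 = 12.
By inclusion–exclusion the count is 136 − 134 + 12 = 14.

14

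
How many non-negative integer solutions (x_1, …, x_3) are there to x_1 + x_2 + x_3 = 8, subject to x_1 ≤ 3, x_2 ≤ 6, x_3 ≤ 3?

Ignoring the caps, the number of non-negative solutions to x_1+…+x_3 = 8 is C(10,2) = 45.
Subtract solutions that violate a single cap (substitute x_i' = x_i − (cap_i+1)): x_1 ≥ 4 gives C(6,2) = 15; x_2 ≥ 7 gives C(3,2) = 3; x_3 ≥ 4 gives C(6,2) = 15. Together 33.
Add back pairs where two caps are both exceeded: 0 + 1 + 0 = 1.
By inclusion–exclusion the count is 45 − 33 + 1 = 13.

13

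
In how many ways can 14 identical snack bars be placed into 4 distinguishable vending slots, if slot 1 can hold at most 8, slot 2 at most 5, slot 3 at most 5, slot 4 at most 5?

159

Ignoring the caps, the number of non-negative solutions to x_1+…+x_4 = 14 is C(17,3) = 680.
Subtract solutions that violate a single cap (substitute x_i' = x_i − (cap_i+1)): x_1 ≥ 9 gives C(8,3) = 56; x_2 ≥ 6 gives C(11,3) = 165; x_3 ≥ 6 gives C(11,3) = 165; x_4 ≥ 6 gives C(11,3) = 165. Together 551.
Add back pairs where two caps are both exceeded: 0 + 0 + 0 + 10 + 10 + 10 = 30.
By inclusion–exclusion the count is 680 − 551 + 30 = 159.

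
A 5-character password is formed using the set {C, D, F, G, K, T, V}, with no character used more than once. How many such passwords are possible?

2520

This is a permutation of 5 out of 7: P(7,5) = 7!/2!.
7 × 6 × 5 × 4 × 3 = 2520.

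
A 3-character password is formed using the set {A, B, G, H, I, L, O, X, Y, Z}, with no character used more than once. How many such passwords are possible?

720

With no repetition, fill the 3 characters in order: 10 choices, then 9, down to 8.
10 × 9 × 8 = 720.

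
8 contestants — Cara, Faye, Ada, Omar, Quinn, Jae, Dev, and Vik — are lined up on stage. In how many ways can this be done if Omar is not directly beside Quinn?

30240

Of the 8! = 40320 arrangements, those with Omar and Quinn adjacent number 2 × 7! = 10080 (treat the pair as a block with 2 internal orders).
Complementary counting: 40320 − 10080 = 30240.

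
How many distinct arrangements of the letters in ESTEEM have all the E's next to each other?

24

Treat the 3 copies of E as a single block. The multiset to arrange is then {EEE, M, S, T}, 4 items in all.
All 4 items are distinct, so there are (4)! = 24 arrangements.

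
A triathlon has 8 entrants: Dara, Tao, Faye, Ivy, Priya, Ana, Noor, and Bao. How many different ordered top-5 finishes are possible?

6720

There are 8 choices for 1st place, 7 for 2nd, and so on down to 4 for position 5.
That gives 8 × 7 × 6 × 5 × 4 = 6720.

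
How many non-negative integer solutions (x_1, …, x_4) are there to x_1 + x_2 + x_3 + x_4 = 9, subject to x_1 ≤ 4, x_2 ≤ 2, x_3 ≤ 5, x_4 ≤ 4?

55

Without the upper bounds there are C(12,3) = 220 ways to split 9 among 4 variables.
Subtract solutions that violate a single cap (substitute x_i' = x_i − (cap_i+1)): x_1 ≥ 5 gives C(7,3) = 35; x_2 ≥ 3 gives C(9,3) = 84; x_3 ≥ 6 gives C(6,3) = 20; x_4 ≥ 5 gives C(7,3) = 35. Together 174.
Add back pairs where two caps are both exceeded: 4 + 0 + 0 + 1 + 4 + 0 = 9.
By inclusion–exclusion the count is 220 − 174 + 9 = 55.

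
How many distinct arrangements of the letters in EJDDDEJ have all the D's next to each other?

Treat the 3 copies of D as a single block. The multiset to arrange is then {DDD, E, E, J, J}, 5 items in all.
That gives (5)!/(2!·2!) = 30 arrangements.

30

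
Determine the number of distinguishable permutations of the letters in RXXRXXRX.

56

RXXRXXRX has 8 letters with R appearing 3 times and X appearing 5 times.
Dividing 8! = 40320 by 5!·3! = 720 for the repeated letters gives 56.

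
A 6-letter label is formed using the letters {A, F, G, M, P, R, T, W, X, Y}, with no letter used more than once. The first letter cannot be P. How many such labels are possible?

The first letter has 10−1 = 9 choices (anything except P).
The remaining 5 letters are filled from the other 9 symbols without repetition: 9 × 8 × 7 × 6 × 5 = 15120.
Total: 9 × 15120 = 136080.

136080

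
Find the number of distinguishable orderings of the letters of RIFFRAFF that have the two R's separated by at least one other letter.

Total arrangements of RIFFRAFF: 8!/(4!·2!) = 840.
If the two R's are adjacent, glue them into one block, leaving 7 items to arrange: (7)!/(4!) = 210 ways.
Subtracting, 840 − 210 = 630 arrangements keep the R's apart.

630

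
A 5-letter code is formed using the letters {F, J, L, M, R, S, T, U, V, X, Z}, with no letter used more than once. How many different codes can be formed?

Choose and order 5 of the 11 symbols: the first letter has 11 options, the next 10, and so on down to 7.
That product is 11 × 10 × 9 × 8 × 7 = 55440.

55440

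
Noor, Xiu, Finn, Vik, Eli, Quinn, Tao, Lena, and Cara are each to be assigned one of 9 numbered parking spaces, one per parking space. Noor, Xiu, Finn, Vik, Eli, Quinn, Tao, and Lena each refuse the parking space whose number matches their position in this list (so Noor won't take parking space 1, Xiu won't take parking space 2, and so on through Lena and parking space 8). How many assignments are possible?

148329

Let Aᵢ (for 1 ≤ i ≤ 8) be the placements that put person i in their forbidden parking space. Any j of these fix j positions, leaving (9−j)! ways to fill the rest, and there are C(8,j) ways to pick which j.
By inclusion–exclusion, the number of valid placements is Σ_{j=0}^{8} (−1)^j C(8,j)·(9−j)!.
Computing: 362880 − 322560 + 141120 − 40320 + 8400 − 1344 + 168 − 16 + 1 = 148329.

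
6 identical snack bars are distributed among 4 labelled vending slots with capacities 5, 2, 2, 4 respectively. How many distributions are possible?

40

By stars and bars, unrestricted non-negative solutions to x_1+…+x_4 = 6 number C(6+3,3) = 84.
Subtract solutions that violate a single cap (substitute x_i' = x_i − (cap_i+1)): x_1 ≥ 6 gives C(3,3) = 1; x_2 ≥ 3 gives C(6,3) = 20; x_3 ≥ 3 gives C(6,3) = 20; x_4 ≥ 5 gives C(4,3) = 4. Together 45.
Add back pairs where two caps are both exceeded: 0 + 0 + 0 + 1 + 0 + 0 = 1.
By inclusion–exclusion the count is 84 − 45 + 1 = 40.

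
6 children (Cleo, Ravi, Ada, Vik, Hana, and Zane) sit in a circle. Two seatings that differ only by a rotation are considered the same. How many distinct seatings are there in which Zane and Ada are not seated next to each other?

Without the restriction there are (5)! = 120 seatings.
Seatings with Zane beside Ada: treat them as a block with 2 internal orders, giving 2 × (4)! = 48.
Subtracting, 120 − 48 = 72.

72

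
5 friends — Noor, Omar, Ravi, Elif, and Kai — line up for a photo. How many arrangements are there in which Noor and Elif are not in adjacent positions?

Of the 5! = 120 arrangements, those with Noor and Elif adjacent number 2 × 4! = 48 (treat the pair as a block with 2 internal orders).
Complementary counting: 120 − 48 = 72.

72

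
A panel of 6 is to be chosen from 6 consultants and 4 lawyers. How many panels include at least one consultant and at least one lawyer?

Unrestricted: C(10,6) = 210 ways to pick any 6 of the 10.
Selections missing a whole group: no consultants → C(4,6) = 0; no lawyers → C(6,6) = 1.
Both groups omitted at once is impossible, so 210 − 1 = 209.

209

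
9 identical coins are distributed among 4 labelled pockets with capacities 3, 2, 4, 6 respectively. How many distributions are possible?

50

Without the upper bounds there are C(12,3) = 220 ways to split 9 among 4 pockets.
Subtract solutions that violate a single cap (substitute x_i' = x_i − (cap_i+1)): x_1 ≥ 4 gives C(8,3) = 56; x_2 ≥ 3 gives C(9,3) = 84; x_3 ≥ 5 gives C(7,3) = 35; x_4 ≥ 7 gives C(5,3) = 10. Together 185.
Add back pairs where two caps are both exceeded: 10 + 1 + 0 + 4 + 0 + 0 = 15.
By inclusion–exclusion the count is 220 − 185 + 15 = 50.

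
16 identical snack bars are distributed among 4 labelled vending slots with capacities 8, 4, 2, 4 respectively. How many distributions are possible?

10

Ignoring the caps, the number of non-negative solutions to x_1+…+x_4 = 16 is C(19,3) = 969.
Subtract solutions that violate a single cap (substitute x_i' = x_i − (cap_i+1)): x_1 ≥ 9 gives C(10,3) = 120; x_2 ≥ 5 gives C(14,3) = 364; x_3 ≥ 3 gives C(16,3) = 560; x_4 ≥ 5 gives C(14,3) = 364. Together 1408.
Add back pairs where two caps are both exceeded: 10 + 35 + 10 + 165 + 84 + 165 = 469.
Subtract triples: 0 + 0 + 0 + 20 = 20.
By inclusion–exclusion the count is 969 − 1408 + 469 − 20 = 10.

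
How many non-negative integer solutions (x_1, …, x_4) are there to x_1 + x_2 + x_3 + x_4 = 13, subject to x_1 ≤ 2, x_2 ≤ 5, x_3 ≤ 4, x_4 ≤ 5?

19

Ignoring the caps, the number of non-negative solutions to x_1+…+x_4 = 13 is C(16,3) = 560.
Subtract solutions that violate a single cap (substitute x_i' = x_i − (cap_i+1)): x_1 ≥ 3 gives C(13,3) = 286; x_2 ≥ 6 gives C(10,3) = 120; x_3 ≥ 5 gives C(11,3) = 165; x_4 ≥ 6 gives C(10,3) = 120. Together 691.
Add back pairs where two caps are both exceeded: 35 + 56 + 35 + 10 + 4 + 10 = 150.
By inclusion–exclusion the count is 560 − 691 + 150 = 19.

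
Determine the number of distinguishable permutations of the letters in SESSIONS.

1680

Letter multiplicities in SESSIONS: E×1, I×1, N×1, O×1, S×4.
The number of distinct arrangements is 8!/(4!) = 40320/24 = 1680.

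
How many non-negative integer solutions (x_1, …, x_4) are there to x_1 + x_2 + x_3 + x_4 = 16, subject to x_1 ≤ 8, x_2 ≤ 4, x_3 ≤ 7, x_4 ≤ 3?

Without the upper bounds there are C(19,3) = 969 ways to split 16 among 4 variables.
Subtract solutions that violate a single cap (substitute x_i' = x_i − (cap_i+1)): x_1 ≥ 9 gives C(10,3) = 120; x_2 ≥ 5 gives C(14,3) = 364; x_3 ≥ 8 gives C(11,3) = 165; x_4 ≥ 4 gives C(15,3) = 455. Together 1104.
Add back pairs where two caps are both exceeded: 10 + 0 + 20 + 20 + 120 + 35 = 205.
By inclusion–exclusion the count is 969 − 1104 + 205 = 70.

70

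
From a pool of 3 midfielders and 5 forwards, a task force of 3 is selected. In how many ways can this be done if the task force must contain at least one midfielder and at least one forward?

45

With no constraint there are C(8,3) = 56 possible selections.
Selections missing a whole group: no midfielders → C(5,3) = 10; no forwards → C(3,3) = 1.
Both groups omitted at once is impossible, so 56 − 11 = 45.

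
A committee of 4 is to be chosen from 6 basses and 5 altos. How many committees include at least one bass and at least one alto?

310

With no constraint there are C(11,4) = 330 possible selections.
Subtract selections that omit an entire group: no basses → C(5,4) = 5; no altos → C(6,4) = 15.
Both groups omitted at once is impossible, so 330 − 20 = 310.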